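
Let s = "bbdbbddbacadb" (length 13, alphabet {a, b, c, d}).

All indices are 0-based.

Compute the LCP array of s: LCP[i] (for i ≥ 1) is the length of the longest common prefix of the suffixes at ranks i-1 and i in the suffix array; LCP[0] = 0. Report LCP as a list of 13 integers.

rank | idx | suffix
   0 |   8 | acadb
   1 |  10 | adb
   2 |  12 | b
   3 |   7 | bacadb
   4 |   0 | bbdbbddbacadb
   5 |   3 | bbddbacadb
   6 |   1 | bdbbddbacadb
   7 |   4 | bddbacadb
   8 |   9 | cadb
   9 |  11 | db
  10 |   6 | dbacadb
  11 |   2 | dbbddbacadb
  12 |   5 | ddbacadb

SA = [8, 10, 12, 7, 0, 3, 1, 4, 9, 11, 6, 2, 5]
rank  pair      lcp
   1  s[8:],s[10:]  1  'a'
   2  s[10:],s[12:]  0  ''
   3  s[12:],s[7:]  1  'b'
   4  s[7:],s[0:]  1  'b'
   5  s[0:],s[3:]  3  'bbd'
   6  s[3:],s[1:]  1  'b'
   7  s[1:],s[4:]  2  'bd'
   8  s[4:],s[9:]  0  ''
   9  s[9:],s[11:]  0  ''
  10  s[11:],s[6:]  2  'db'
  11  s[6:],s[2:]  2  'db'
  12  s[2:],s[5:]  1  'd'

[0, 1, 0, 1, 1, 3, 1, 2, 0, 0, 2, 2, 1]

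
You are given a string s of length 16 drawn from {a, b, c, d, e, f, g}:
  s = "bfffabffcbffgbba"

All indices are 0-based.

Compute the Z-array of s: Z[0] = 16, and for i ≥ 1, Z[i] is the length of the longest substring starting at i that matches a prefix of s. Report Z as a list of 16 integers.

Z[0]=16
i=1: i≥r, start 0; Z[1]=0
i=2: i≥r, start 0; Z[2]=0
i=3: i≥r, start 0; Z[3]=0
i=4: i≥r, start 0; Z[4]=0
i=5: i≥r, start 0; Z[5]=3 extend→box=[5,8)
i=6: min(r-i=2, Z[1]=0)=0; Z[6]=0
i=7: min(r-i=1, Z[2]=0)=0; Z[7]=0
i=8: i≥r, start 0; Z[8]=0
i=9: i≥r, start 0; Z[9]=3 extend→box=[9,12)
i=10: min(r-i=2, Z[1]=0)=0; Z[10]=0
i=11: min(r-i=1, Z[2]=0)=0; Z[11]=0
i=12: i≥r, start 0; Z[12]=0
i=13: i≥r, start 0; Z[13]=1 extend→box=[13,14)
i=14: i≥r, start 0; Z[14]=1 extend→box=[14,15)
i=15: i≥r, start 0; Z[15]=0

[16, 0, 0, 0, 0, 3, 0, 0, 0, 3, 0, 0, 0, 1, 1, 0]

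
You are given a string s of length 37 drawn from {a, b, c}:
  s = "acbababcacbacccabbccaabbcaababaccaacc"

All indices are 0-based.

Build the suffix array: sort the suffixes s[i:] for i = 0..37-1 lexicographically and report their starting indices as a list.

rank | idx | suffix
   0 |  25 | aababaccaacc
   1 |  20 | aabbcaababaccaacc
   2 |  33 | aacc
   3 |  26 | ababaccaacc
   4 |   3 | ababcacbacccabbccaabbcaababaccaacc
   5 |  28 | abaccaacc
   6 |  21 | abbcaababaccaacc
   7 |  15 | abbccaabbcaababaccaacc
   8 |   5 | abcacbacccabbccaabbcaababaccaacc
   9 |   0 | acbababcacbacccabbccaabbcaababaccaacc
  10 |   8 | acbacccabbccaabbcaababaccaacc
  11 |  34 | acc
  12 |  30 | accaacc
  13 |  11 | acccabbccaabbcaababaccaacc
  14 |   2 | bababcacbacccabbccaabbcaababaccaacc
  15 |  27 | babaccaacc
  16 |   4 | babcacbacccabbccaabbcaababaccaacc
  17 |  29 | baccaacc
  18 |  10 | bacccabbccaabbcaababaccaacc
  19 |  22 | bbcaababaccaacc
  20 |  16 | bbccaabbcaababaccaacc
  21 |  23 | bcaababaccaacc
  22 |   6 | bcacbacccabbccaabbcaababaccaacc
  23 |  17 | bccaabbcaababaccaacc
  24 |  36 | c
  25 |  24 | caababaccaacc
  26 |  19 | caabbcaababaccaacc
  27 |  32 | caacc
  28 |  14 | cabbccaabbcaababaccaacc
  29 |   7 | cacbacccabbccaabbcaababaccaacc
  30 |   1 | cbababcacbacccabbccaabbcaababaccaacc
  31 |   9 | cbacccabbccaabbcaababaccaacc
  32 |  35 | cc
  33 |  18 | ccaabbcaababaccaacc
  34 |  31 | ccaacc
  35 |  13 | ccabbccaabbcaababaccaacc
  36 |  12 | cccabbccaabbcaababaccaacc

[25, 20, 33, 26, 3, 28, 21, 15, 5, 0, 8, 34, 30, 11, 2, 27, 4, 29, 10, 22, 16, 23, 6, 17, 36, 24, 19, 32, 14, 7, 1, 9, 35, 18, 31, 13, 12]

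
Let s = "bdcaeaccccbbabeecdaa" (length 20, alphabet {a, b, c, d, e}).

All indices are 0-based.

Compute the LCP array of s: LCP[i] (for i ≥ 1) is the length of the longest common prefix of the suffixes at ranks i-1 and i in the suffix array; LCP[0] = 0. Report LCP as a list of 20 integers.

rank→(start, suffix):
  0 → (19, 'a')
  1 → (18, 'aa')
  2 → (12, 'abeecdaa')
  3 → (5, 'accccbbabeecdaa')
  4 → (3, 'aeaccccbbabeecdaa')
  5 → (11, 'babeecdaa')
  6 → (10, 'bbabeecdaa')
  7 → (0, 'bdcaeaccccbbabeecdaa')
  8 → (13, 'beecdaa')
  9 → (2, 'caeaccccbbabeecdaa')
  10 → (9, 'cbbabeecdaa')
  11 → (8, 'ccbbabeecdaa')
  12 → (7, 'cccbbabeecdaa')
  13 → (6, 'ccccbbabeecdaa')
  14 → (16, 'cdaa')
  15 → (17, 'daa')
  16 → (1, 'dcaeaccccbbabeecdaa')
  17 → (4, 'eaccccbbabeecdaa')
  18 → (15, 'ecdaa')
  19 → (14, 'eecdaa')

SA = [19, 18, 12, 5, 3, 11, 10, 0, 13, 2, 9, 8, 7, 6, 16, 17, 1, 4, 15, 14]
rank  pair      lcp
   1  s[19:],s[18:]  1  'a'
   2  s[18:],s[12:]  1  'a'
   3  s[12:],s[5:]  1  'a'
   4  s[5:],s[3:]  1  'a'
   5  s[3:],s[11:]  0  ''
   6  s[11:],s[10:]  1  'b'
   7  s[10:],s[0:]  1  'b'
   8  s[0:],s[13:]  1  'b'
   9  s[13:],s[2:]  0  ''
  10  s[2:],s[9:]  1  'c'
  11  s[9:],s[8:]  1  'c'
  12  s[8:],s[7:]  2  'cc'
  13  s[7:],s[6:]  3  'ccc'
  14  s[6:],s[16:]  1  'c'
  15  s[16:],s[17:]  0  ''
  16  s[17:],s[1:]  1  'd'
  17  s[1:],s[4:]  0  ''
  18  s[4:],s[15:]  1  'e'
  19  s[15:],s[14:]  1  'e'

[0, 1, 1, 1, 1, 0, 1, 1, 1, 0, 1, 1, 2, 3, 1, 0, 1, 0, 1, 1]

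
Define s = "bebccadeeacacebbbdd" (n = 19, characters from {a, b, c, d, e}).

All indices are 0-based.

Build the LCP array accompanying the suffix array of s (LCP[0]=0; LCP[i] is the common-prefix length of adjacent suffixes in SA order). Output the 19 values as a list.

[0, 2, 1, 0, 2, 1, 1, 1, 0, 2, 1, 1, 0, 1, 1, 0, 1, 2, 1]

sorted suffixes:
  #0 SA[0]=9  'acacebbbdd'
  #1 SA[1]=11  'acebbbdd'
  #2 SA[2]=5  'adeeacacebbbdd'
  #3 SA[3]=14  'bbbdd'
  #4 SA[4]=15  'bbdd'
  #5 SA[5]=2  'bccadeeacacebbbdd'
  #6 SA[6]=16  'bdd'
  #7 SA[7]=0  'bebccadeeacacebbbdd'
  #8 SA[8]=10  'cacebbbdd'
  #9 SA[9]=4  'cadeeacacebbbdd'
  #10 SA[10]=3  'ccadeeacacebbbdd'
  #11 SA[11]=12  'cebbbdd'
  #12 SA[12]=18  'd'
  #13 SA[13]=17  'dd'
  #14 SA[14]=6  'deeacacebbbdd'
  #15 SA[15]=8  'eacacebbbdd'
  #16 SA[16]=13  'ebbbdd'
  #17 SA[17]=1  'ebccadeeacacebbbdd'
  #18 SA[18]=7  'eeacacebbbdd'

SA = [9, 11, 5, 14, 15, 2, 16, 0, 10, 4, 3, 12, 18, 17, 6, 8, 13, 1, 7]
[i] adj suffixes → lcp
  [1] 9/11 → 2 ('ac')
  [2] 11/5 → 1 ('a')
  [3] 5/14 → 0 ('')
  [4] 14/15 → 2 ('bb')
  [5] 15/2 → 1 ('b')
  [6] 2/16 → 1 ('b')
  [7] 16/0 → 1 ('b')
  [8] 0/10 → 0 ('')
  [9] 10/4 → 2 ('ca')
  [10] 4/3 → 1 ('c')
  [11] 3/12 → 1 ('c')
  [12] 12/18 → 0 ('')
  [13] 18/17 → 1 ('d')
  [14] 17/6 → 1 ('d')
  [15] 6/8 → 0 ('')
  [16] 8/13 → 1 ('e')
  [17] 13/1 → 2 ('eb')
  [18] 1/7 → 1 ('e')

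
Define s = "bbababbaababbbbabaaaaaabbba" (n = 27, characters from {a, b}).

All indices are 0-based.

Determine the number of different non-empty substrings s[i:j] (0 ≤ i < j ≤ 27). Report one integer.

303

sorted suffixes:
  #0 SA[0]=26  'a'
  #1 SA[1]=17  'aaaaaabbba'
  #2 SA[2]=18  'aaaaabbba'
  #3 SA[3]=19  'aaaabbba'
  #4 SA[4]=20  'aaabbba'
  #5 SA[5]=7  'aababbbbabaaaaaabbba'
  #6 SA[6]=21  'aabbba'
  #7 SA[7]=15  'abaaaaaabbba'
  #8 SA[8]=2  'ababbaababbbbabaaaaaabbba'
  #9 SA[9]=8  'ababbbbabaaaaaabbba'
  #10 SA[10]=4  'abbaababbbbabaaaaaabbba'
  #11 SA[11]=22  'abbba'
  #12 SA[12]=10  'abbbbabaaaaaabbba'
  #13 SA[13]=25  'ba'
  #14 SA[14]=16  'baaaaaabbba'
  #15 SA[15]=6  'baababbbbabaaaaaabbba'
  #16 SA[16]=14  'babaaaaaabbba'
  #17 SA[17]=1  'bababbaababbbbabaaaaaabbba'
  #18 SA[18]=3  'babbaababbbbabaaaaaabbba'
  #19 SA[19]=9  'babbbbabaaaaaabbba'
  #20 SA[20]=24  'bba'
  #21 SA[21]=5  'bbaababbbbabaaaaaabbba'
  #22 SA[22]=13  'bbabaaaaaabbba'
  #23 SA[23]=0  'bbababbaababbbbabaaaaaabbba'
  #24 SA[24]=23  'bbba'
  #25 SA[25]=12  'bbbabaaaaaabbba'
  #26 SA[26]=11  'bbbbabaaaaaabbba'

SA = [26, 17, 18, 19, 20, 7, 21, 15, 2, 8, 4, 22, 10, 25, 16, 6, 14, 1, 3, 9, 24, 5, 13, 0, 23, 12, 11]
i: (SA[i-1],SA[i]) lcp shared
  1: (26,17) 1 'a'
  2: (17,18) 5 'aaaaa'
  3: (18,19) 4 'aaaa'
  4: (19,20) 3 'aaa'
  5: (20,7) 2 'aa'
  6: (7,21) 3 'aab'
  7: (21,15) 1 'a'
  8: (15,2) 3 'aba'
  9: (2,8) 5 'ababb'
  10: (8,4) 2 'ab'
  11: (4,22) 3 'abb'
  12: (22,10) 4 'abbb'
  13: (10,25) 0 ''
  14: (25,16) 2 'ba'
  15: (16,6) 3 'baa'
  16: (6,14) 2 'ba'
  17: (14,1) 4 'baba'
  18: (1,3) 3 'bab'
  19: (3,9) 4 'babb'
  20: (9,24) 1 'b'
  21: (24,5) 3 'bba'
  22: (5,13) 3 'bba'
  23: (13,0) 5 'bbaba'
  24: (0,23) 2 'bb'
  25: (23,12) 4 'bbba'
  26: (12,11) 3 'bbb'

n(n+1)/2 = 27·28/2 = 378
Σ LCP = 0 + 1 + 5 + 4 + 3 + 2 + 3 + 1 + 3 + 5 + 2 + 3 + 4 + 0 + 2 + 3 + 2 + 4 + 3 + 4 + 1 + 3 + 3 + 5 + 2 + 4 + 3 = 75
distinct = 378 − 75 = 303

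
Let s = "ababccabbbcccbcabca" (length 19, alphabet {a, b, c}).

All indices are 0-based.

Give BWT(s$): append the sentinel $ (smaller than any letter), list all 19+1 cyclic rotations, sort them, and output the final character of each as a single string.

rank  rotation              last
    0  $ababccabbbcccbcabca  a
    1  a$ababccabbbcccbcabc  c
    2  ababccabbbcccbcabca$  $
    3  abbbcccbcabca$ababcc  c
    4  abca$ababccabbbcccbc  c
    5  abccabbbcccbcabca$ab  b
    6  babccabbbcccbcabca$a  a
    7  bbbcccbcabca$ababcca  a
    8  bbcccbcabca$ababccab  b
    9  bca$ababccabbbcccbca  a
   10  bcabca$ababccabbbccc  c
   11  bccabbbcccbcabca$aba  a
   12  bcccbcabca$ababccabb  b
   13  ca$ababccabbbcccbcab  b
   14  cabbbcccbcabca$ababc  c
   15  cabca$ababccabbbcccb  b
   16  cbcabca$ababccabbbcc  c
   17  ccabbbcccbcabca$abab  b
   18  ccbcabca$ababccabbbc  c
   19  cccbcabca$ababccabbb  b

ac$ccbaabacabbcbcbcb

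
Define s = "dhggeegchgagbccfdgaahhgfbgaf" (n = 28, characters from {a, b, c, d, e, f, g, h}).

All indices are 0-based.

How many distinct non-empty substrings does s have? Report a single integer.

sorted suffixes:
  #0 SA[0]=18  'aahhgfbgaf'
  #1 SA[1]=26  'af'
  #2 SA[2]=10  'agbccfdgaahhgfbgaf'
  #3 SA[3]=19  'ahhgfbgaf'
  #4 SA[4]=12  'bccfdgaahhgfbgaf'
  #5 SA[5]=24  'bgaf'
  #6 SA[6]=13  'ccfdgaahhgfbgaf'
  #7 SA[7]=14  'cfdgaahhgfbgaf'
  #8 SA[8]=7  'chgagbccfdgaahhgfbgaf'
  #9 SA[9]=16  'dgaahhgfbgaf'
  #10 SA[10]=0  'dhggeegchgagbccfdgaahhgfbgaf'
  #11 SA[11]=4  'eegchgagbccfdgaahhgfbgaf'
  #12 SA[12]=5  'egchgagbccfdgaahhgfbgaf'
  #13 SA[13]=27  'f'
  #14 SA[14]=23  'fbgaf'
  #15 SA[15]=15  'fdgaahhgfbgaf'
  #16 SA[16]=17  'gaahhgfbgaf'
  #17 SA[17]=25  'gaf'
  #18 SA[18]=9  'gagbccfdgaahhgfbgaf'
  #19 SA[19]=11  'gbccfdgaahhgfbgaf'
  #20 SA[20]=6  'gchgagbccfdgaahhgfbgaf'
  #21 SA[21]=3  'geegchgagbccfdgaahhgfbgaf'
  #22 SA[22]=22  'gfbgaf'
  #23 SA[23]=2  'ggeegchgagbccfdgaahhgfbgaf'
  #24 SA[24]=8  'hgagbccfdgaahhgfbgaf'
  #25 SA[25]=21  'hgfbgaf'
  #26 SA[26]=1  'hggeegchgagbccfdgaahhgfbgaf'
  #27 SA[27]=20  'hhgfbgaf'

SA = [18, 26, 10, 19, 12, 24, 13, 14, 7, 16, 0, 4, 5, 27, 23, 15, 17, 25, 9, 11, 6, 3, 22, 2, 8, 21, 1, 20]
i: (SA[i-1],SA[i]) lcp shared
  1: (18,26) 1 'a'
  2: (26,10) 1 'a'
  3: (10,19) 1 'a'
  4: (19,12) 0 ''
  5: (12,24) 1 'b'
  6: (24,13) 0 ''
  7: (13,14) 1 'c'
  8: (14,7) 1 'c'
  9: (7,16) 0 ''
  10: (16,0) 1 'd'
  11: (0,4) 0 ''
  12: (4,5) 1 'e'
  13: (5,27) 0 ''
  14: (27,23) 1 'f'
  15: (23,15) 1 'f'
  16: (15,17) 0 ''
  17: (17,25) 2 'ga'
  18: (25,9) 2 'ga'
  19: (9,11) 1 'g'
  20: (11,6) 1 'g'
  21: (6,3) 1 'g'
  22: (3,22) 1 'g'
  23: (22,2) 1 'g'
  24: (2,8) 0 ''
  25: (8,21) 2 'hg'
  26: (21,1) 2 'hg'
  27: (1,20) 1 'h'

n(n+1)/2 = 28·29/2 = 406
Σ LCP = 0 + 1 + 1 + 1 + 0 + 1 + 0 + 1 + 1 + 0 + 1 + 0 + 1 + 0 + 1 + 1 + 0 + 2 + 2 + 1 + 1 + 1 + 1 + 1 + 0 + 2 + 2 + 1 = 24
distinct = 406 − 24 = 382

382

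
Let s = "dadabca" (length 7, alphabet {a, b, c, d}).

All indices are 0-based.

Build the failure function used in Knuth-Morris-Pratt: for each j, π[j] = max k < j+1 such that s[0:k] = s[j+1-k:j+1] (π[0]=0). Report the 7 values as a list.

[0, 0, 1, 2, 0, 0, 0]

π[0] = 0
j=1 s[j]='a': π[1]=0 (border '')
j=2 s[j]='d': π[2]=1 (border 'd')
j=3 s[j]='a': π[3]=2 (border 'da')
j=4 s[j]='b': k: 2→0; π[4]=0 (border '')
j=5 s[j]='c': π[5]=0 (border '')
j=6 s[j]='a': π[6]=0 (border '')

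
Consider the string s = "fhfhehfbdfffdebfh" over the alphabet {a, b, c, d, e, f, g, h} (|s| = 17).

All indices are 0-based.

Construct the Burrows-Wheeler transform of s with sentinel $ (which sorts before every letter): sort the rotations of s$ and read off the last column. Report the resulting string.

hfefbdhhffdbh$ffef

rank  rotation            last
    0  $fhfhehfbdfffdebfh  h
    1  bdfffdebfh$fhfhehf  f
    2  bfh$fhfhehfbdfffde  e
    3  debfh$fhfhehfbdfff  f
    4  dfffdebfh$fhfhehfb  b
    5  ebfh$fhfhehfbdfffd  d
    6  ehfbdfffdebfh$fhfh  h
    7  fbdfffdebfh$fhfheh  h
    8  fdebfh$fhfhehfbdff  f
    9  ffdebfh$fhfhehfbdf  f
   10  fffdebfh$fhfhehfbd  d
   11  fh$fhfhehfbdfffdeb  b
   12  fhehfbdfffdebfh$fh  h
   13  fhfhehfbdfffdebfh$  $
   14  h$fhfhehfbdfffdebf  f
   15  hehfbdfffdebfh$fhf  f
   16  hfbdfffdebfh$fhfhe  e
   17  hfhehfbdfffdebfh$f  f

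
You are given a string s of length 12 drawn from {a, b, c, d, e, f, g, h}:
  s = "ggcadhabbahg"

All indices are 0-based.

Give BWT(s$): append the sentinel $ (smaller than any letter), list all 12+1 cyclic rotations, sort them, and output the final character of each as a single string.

ghcbbagahg$da

rank  rotation       last
    0  $ggcadhabbahg  g
    1  abbahg$ggcadh  h
    2  adhabbahg$ggc  c
    3  ahg$ggcadhabb  b
    4  bahg$ggcadhab  b
    5  bbahg$ggcadha  a
    6  cadhabbahg$gg  g
    7  dhabbahg$ggca  a
    8  g$ggcadhabbah  h
    9  gcadhabbahg$g  g
   10  ggcadhabbahg$  $
   11  habbahg$ggcad  d
   12  hg$ggcadhabba  a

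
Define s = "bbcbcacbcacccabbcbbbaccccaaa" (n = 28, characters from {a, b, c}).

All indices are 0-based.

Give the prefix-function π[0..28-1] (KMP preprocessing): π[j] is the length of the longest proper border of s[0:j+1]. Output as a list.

[0, 1, 0, 1, 0, 0, 0, 1, 0, 0, 0, 0, 0, 0, 1, 2, 3, 4, 2, 2, 0, 0, 0, 0, 0, 0, 0, 0]

π[0] = 0
j=1 s[j]='b': π[1]=1 (border 'b')
j=2 s[j]='c': k: 1→0; π[2]=0 (border '')
j=3 s[j]='b': π[3]=1 (border 'b')
j=4 s[j]='c': k: 1→0; π[4]=0 (border '')
j=5 s[j]='a': π[5]=0 (border '')
j=6 s[j]='c': π[6]=0 (border '')
j=7 s[j]='b': π[7]=1 (border 'b')
j=8 s[j]='c': k: 1→0; π[8]=0 (border '')
j=9 s[j]='a': π[9]=0 (border '')
j=10 s[j]='c': π[10]=0 (border '')
j=11 s[j]='c': π[11]=0 (border '')
j=12 s[j]='c': π[12]=0 (border '')
j=13 s[j]='a': π[13]=0 (border '')
j=14 s[j]='b': π[14]=1 (border 'b')
j=15 s[j]='b': π[15]=2 (border 'bb')
j=16 s[j]='c': π[16]=3 (border 'bbc')
j=17 s[j]='b': π[17]=4 (border 'bbcb')
j=18 s[j]='b': k: 4→1; π[18]=2 (border 'bb')
j=19 s[j]='b': k: 2→1; π[19]=2 (border 'bb')
j=20 s[j]='a': k: 2→1→0; π[20]=0 (border '')
j=21 s[j]='c': π[21]=0 (border '')
j=22 s[j]='c': π[22]=0 (border '')
j=23 s[j]='c': π[23]=0 (border '')
j=24 s[j]='c': π[24]=0 (border '')
j=25 s[j]='a': π[25]=0 (border '')
j=26 s[j]='a': π[26]=0 (border '')
j=27 s[j]='a': π[27]=0 (border '')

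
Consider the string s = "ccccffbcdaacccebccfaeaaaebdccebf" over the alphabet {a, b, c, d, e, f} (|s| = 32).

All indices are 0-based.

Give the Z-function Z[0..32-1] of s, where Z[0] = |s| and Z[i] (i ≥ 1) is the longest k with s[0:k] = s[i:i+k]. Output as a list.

Z[0]=32
i=1: i≥r, start 0; Z[1]=3 extend→box=[1,4)
i=2: min(r-i=2, Z[1]=3)=2; Z[2]=2
i=3: min(r-i=1, Z[2]=2)=1; Z[3]=1
i=4: i≥r, start 0; Z[4]=0
i=5: i≥r, start 0; Z[5]=0
i=6: i≥r, start 0; Z[6]=0
i=7: i≥r, start 0; Z[7]=1 extend→box=[7,8)
i=8: i≥r, start 0; Z[8]=0
i=9: i≥r, start 0; Z[9]=0
i=10: i≥r, start 0; Z[10]=0
i=11: i≥r, start 0; Z[11]=3 extend→box=[11,14)
i=12: min(r-i=2, Z[1]=3)=2; Z[12]=2
i=13: min(r-i=1, Z[2]=2)=1; Z[13]=1
i=14: i≥r, start 0; Z[14]=0
i=15: i≥r, start 0; Z[15]=0
i=16: i≥r, start 0; Z[16]=2 extend→box=[16,18)
i=17: min(r-i=1, Z[1]=3)=1; Z[17]=1
i=18: i≥r, start 0; Z[18]=0
i=19: i≥r, start 0; Z[19]=0
i=20: i≥r, start 0; Z[20]=0
i=21: i≥r, start 0; Z[21]=0
i=22: i≥r, start 0; Z[22]=0
i=23: i≥r, start 0; Z[23]=0
i=24: i≥r, start 0; Z[24]=0
i=25: i≥r, start 0; Z[25]=0
i=26: i≥r, start 0; Z[26]=0
i=27: i≥r, start 0; Z[27]=2 extend→box=[27,29)
i=28: min(r-i=1, Z[1]=3)=1; Z[28]=1
i=29: i≥r, start 0; Z[29]=0
i=30: i≥r, start 0; Z[30]=0
i=31: i≥r, start 0; Z[31]=0

[32, 3, 2, 1, 0, 0, 0, 1, 0, 0, 0, 3, 2, 1, 0, 0, 2, 1, 0, 0, 0, 0, 0, 0, 0, 0, 0, 2, 1, 0, 0, 0]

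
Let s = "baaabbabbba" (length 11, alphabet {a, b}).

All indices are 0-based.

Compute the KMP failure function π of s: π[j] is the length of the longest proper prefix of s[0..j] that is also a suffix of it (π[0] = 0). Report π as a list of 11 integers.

π[0] = 0
j=1 s[j]='a': π[1]=0 (border '')
j=2 s[j]='a': π[2]=0 (border '')
j=3 s[j]='a': π[3]=0 (border '')
j=4 s[j]='b': π[4]=1 (border 'b')
j=5 s[j]='b': k: 1→0; π[5]=1 (border 'b')
j=6 s[j]='a': π[6]=2 (border 'ba')
j=7 s[j]='b': k: 2→0; π[7]=1 (border 'b')
j=8 s[j]='b': k: 1→0; π[8]=1 (border 'b')
j=9 s[j]='b': k: 1→0; π[9]=1 (border 'b')
j=10 s[j]='a': π[10]=2 (border 'ba')

[0, 0, 0, 0, 1, 1, 2, 1, 1, 1, 2]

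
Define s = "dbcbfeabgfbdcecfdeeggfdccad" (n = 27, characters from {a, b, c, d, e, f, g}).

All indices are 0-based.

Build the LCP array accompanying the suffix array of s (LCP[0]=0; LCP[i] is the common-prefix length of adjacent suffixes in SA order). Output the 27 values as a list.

sorted suffixes:
  #0 SA[0]=6  'abgfbdcecfdeeggfdccad'
  #1 SA[1]=25  'ad'
  #2 SA[2]=1  'bcbfeabgfbdcecfdeeggfdccad'
  #3 SA[3]=10  'bdcecfdeeggfdccad'
  #4 SA[4]=3  'bfeabgfbdcecfdeeggfdccad'
  #5 SA[5]=7  'bgfbdcecfdeeggfdccad'
  #6 SA[6]=24  'cad'
  #7 SA[7]=2  'cbfeabgfbdcecfdeeggfdccad'
  #8 SA[8]=23  'ccad'
  #9 SA[9]=12  'cecfdeeggfdccad'
  #10 SA[10]=14  'cfdeeggfdccad'
  #11 SA[11]=26  'd'
  #12 SA[12]=0  'dbcbfeabgfbdcecfdeeggfdccad'
  #13 SA[13]=22  'dccad'
  #14 SA[14]=11  'dcecfdeeggfdccad'
  #15 SA[15]=16  'deeggfdccad'
  #16 SA[16]=5  'eabgfbdcecfdeeggfdccad'
  #17 SA[17]=13  'ecfdeeggfdccad'
  #18 SA[18]=17  'eeggfdccad'
  #19 SA[19]=18  'eggfdccad'
  #20 SA[20]=9  'fbdcecfdeeggfdccad'
  #21 SA[21]=21  'fdccad'
  #22 SA[22]=15  'fdeeggfdccad'
  #23 SA[23]=4  'feabgfbdcecfdeeggfdccad'
  #24 SA[24]=8  'gfbdcecfdeeggfdccad'
  #25 SA[25]=20  'gfdccad'
  #26 SA[26]=19  'ggfdccad'

SA = [6, 25, 1, 10, 3, 7, 24, 2, 23, 12, 14, 26, 0, 22, 11, 16, 5, 13, 17, 18, 9, 21, 15, 4, 8, 20, 19]
i: (SA[i-1],SA[i]) lcp shared
  1: (6,25) 1 'a'
  2: (25,1) 0 ''
  3: (1,10) 1 'b'
  4: (10,3) 1 'b'
  5: (3,7) 1 'b'
  6: (7,24) 0 ''
  7: (24,2) 1 'c'
  8: (2,23) 1 'c'
  9: (23,12) 1 'c'
  10: (12,14) 1 'c'
  11: (14,26) 0 ''
  12: (26,0) 1 'd'
  13: (0,22) 1 'd'
  14: (22,11) 2 'dc'
  15: (11,16) 1 'd'
  16: (16,5) 0 ''
  17: (5,13) 1 'e'
  18: (13,17) 1 'e'
  19: (17,18) 1 'e'
  20: (18,9) 0 ''
  21: (9,21) 1 'f'
  22: (21,15) 2 'fd'
  23: (15,4) 1 'f'
  24: (4,8) 0 ''
  25: (8,20) 2 'gf'
  26: (20,19) 1 'g'

[0, 1, 0, 1, 1, 1, 0, 1, 1, 1, 1, 0, 1, 1, 2, 1, 0, 1, 1, 1, 0, 1, 2, 1, 0, 2, 1]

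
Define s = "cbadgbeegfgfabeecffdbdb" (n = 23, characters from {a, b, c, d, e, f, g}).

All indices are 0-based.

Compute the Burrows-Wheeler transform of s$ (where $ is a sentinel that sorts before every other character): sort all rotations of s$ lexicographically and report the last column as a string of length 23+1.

rank  rotation                  last
    0  $cbadgbeegfgfabeecffdbdb  b
    1  abeecffdbdb$cbadgbeegfgf  f
    2  adgbeegfgfabeecffdbdb$cb  b
    3  b$cbadgbeegfgfabeecffdbd  d
    4  badgbeegfgfabeecffdbdb$c  c
    5  bdb$cbadgbeegfgfabeecffd  d
    6  beecffdbdb$cbadgbeegfgfa  a
    7  beegfgfabeecffdbdb$cbadg  g
    8  cbadgbeegfgfabeecffdbdb$  $
    9  cffdbdb$cbadgbeegfgfabee  e
   10  db$cbadgbeegfgfabeecffdb  b
   11  dbdb$cbadgbeegfgfabeecff  f
   12  dgbeegfgfabeecffdbdb$cba  a
   13  ecffdbdb$cbadgbeegfgfabe  e
   14  eecffdbdb$cbadgbeegfgfab  b
   15  eegfgfabeecffdbdb$cbadgb  b
   16  egfgfabeecffdbdb$cbadgbe  e
   17  fabeecffdbdb$cbadgbeegfg  g
   18  fdbdb$cbadgbeegfgfabeecf  f
   19  ffdbdb$cbadgbeegfgfabeec  c
   20  fgfabeecffdbdb$cbadgbeeg  g
   21  gbeegfgfabeecffdbdb$cbad  d
   22  gfabeecffdbdb$cbadgbeegf  f
   23  gfgfabeecffdbdb$cbadgbee  e

bfbdcdag$ebfaebbegfcgdfe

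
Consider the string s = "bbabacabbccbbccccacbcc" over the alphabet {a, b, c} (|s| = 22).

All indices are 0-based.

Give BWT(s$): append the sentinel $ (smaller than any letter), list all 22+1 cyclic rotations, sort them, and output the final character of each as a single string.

rank  rotation                 last
    0  $bbabacabbccbbccccacbcc  c
    1  abacabbccbbccccacbcc$bb  b
    2  abbccbbccccacbcc$bbabac  c
    3  acabbccbbccccacbcc$bbab  b
    4  acbcc$bbabacabbccbbcccc  c
    5  babacabbccbbccccacbcc$b  b
    6  bacabbccbbccccacbcc$bba  a
    7  bbabacabbccbbccccacbcc$  $
    8  bbccbbccccacbcc$bbabaca  a
    9  bbccccacbcc$bbabacabbcc  c
   10  bcc$bbabacabbccbbccccac  c
   11  bccbbccccacbcc$bbabacab  b
   12  bccccacbcc$bbabacabbccb  b
   13  c$bbabacabbccbbccccacbc  c
   14  cabbccbbccccacbcc$bbaba  a
   15  cacbcc$bbabacabbccbbccc  c
   16  cbbccccacbcc$bbabacabbc  c
   17  cbcc$bbabacabbccbbcccca  a
   18  cc$bbabacabbccbbccccacb  b
   19  ccacbcc$bbabacabbccbbcc  c
   20  ccbbccccacbcc$bbabacabb  b
   21  cccacbcc$bbabacabbccbbc  c
   22  ccccacbcc$bbabacabbccbb  b

cbcbcba$accbbcaccabcbcb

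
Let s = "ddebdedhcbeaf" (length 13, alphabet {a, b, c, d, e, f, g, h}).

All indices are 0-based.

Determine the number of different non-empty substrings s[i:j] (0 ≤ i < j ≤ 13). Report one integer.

rank→(start, suffix):
  0 → (11, 'af')
  1 → (3, 'bdedhcbeaf')
  2 → (9, 'beaf')
  3 → (8, 'cbeaf')
  4 → (0, 'ddebdedhcbeaf')
  5 → (1, 'debdedhcbeaf')
  6 → (4, 'dedhcbeaf')
  7 → (6, 'dhcbeaf')
  8 → (10, 'eaf')
  9 → (2, 'ebdedhcbeaf')
  10 → (5, 'edhcbeaf')
  11 → (12, 'f')
  12 → (7, 'hcbeaf')

SA = [11, 3, 9, 8, 0, 1, 4, 6, 10, 2, 5, 12, 7]
rank  pair      lcp
   1  s[11:],s[3:]  0  ''
   2  s[3:],s[9:]  1  'b'
   3  s[9:],s[8:]  0  ''
   4  s[8:],s[0:]  0  ''
   5  s[0:],s[1:]  1  'd'
   6  s[1:],s[4:]  2  'de'
   7  s[4:],s[6:]  1  'd'
   8  s[6:],s[10:]  0  ''
   9  s[10:],s[2:]  1  'e'
  10  s[2:],s[5:]  1  'e'
  11  s[5:],s[12:]  0  ''
  12  s[12:],s[7:]  0  ''

n(n+1)/2 = 13·14/2 = 91
Σ LCP = 0 + 0 + 1 + 0 + 0 + 1 + 2 + 1 + 0 + 1 + 1 + 0 + 0 = 7
distinct = 91 − 7 = 84

84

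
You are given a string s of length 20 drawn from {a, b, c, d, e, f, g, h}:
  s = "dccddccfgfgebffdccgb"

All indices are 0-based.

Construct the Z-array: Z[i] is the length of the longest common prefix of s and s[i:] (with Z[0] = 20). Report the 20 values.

Z[0]=20
i=1: fresh scan; Z[1]=0
i=2: fresh scan; Z[2]=0
i=3: fresh scan; Z[3]=1 scan→box=[3,4)
i=4: fresh scan; Z[4]=3 scan→box=[4,7)
i=5: min(r-i=2, Z[1]=0)=0; Z[5]=0
i=6: min(r-i=1, Z[2]=0)=0; Z[6]=0
i=7: fresh scan; Z[7]=0
i=8: fresh scan; Z[8]=0
i=9: fresh scan; Z[9]=0
i=10: fresh scan; Z[10]=0
i=11: fresh scan; Z[11]=0
i=12: fresh scan; Z[12]=0
i=13: fresh scan; Z[13]=0
i=14: fresh scan; Z[14]=0
i=15: fresh scan; Z[15]=3 scan→box=[15,18)
i=16: min(r-i=2, Z[1]=0)=0; Z[16]=0
i=17: min(r-i=1, Z[2]=0)=0; Z[17]=0
i=18: fresh scan; Z[18]=0
i=19: fresh scan; Z[19]=0

[20, 0, 0, 1, 3, 0, 0, 0, 0, 0, 0, 0, 0, 0, 0, 3, 0, 0, 0, 0]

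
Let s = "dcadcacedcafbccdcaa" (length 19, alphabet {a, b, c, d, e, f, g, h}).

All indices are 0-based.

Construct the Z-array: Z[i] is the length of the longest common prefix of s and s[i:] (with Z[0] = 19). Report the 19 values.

[19, 0, 0, 3, 0, 0, 0, 0, 3, 0, 0, 0, 0, 0, 0, 3, 0, 0, 0]

Z[0]=19
i=1: i≥r, start 0; Z[1]=0
i=2: i≥r, start 0; Z[2]=0
i=3: i≥r, start 0; Z[3]=3 extend→box=[3,6)
i=4: min(r-i=2, Z[1]=0)=0; Z[4]=0
i=5: min(r-i=1, Z[2]=0)=0; Z[5]=0
i=6: i≥r, start 0; Z[6]=0
i=7: i≥r, start 0; Z[7]=0
i=8: i≥r, start 0; Z[8]=3 extend→box=[8,11)
i=9: min(r-i=2, Z[1]=0)=0; Z[9]=0
i=10: min(r-i=1, Z[2]=0)=0; Z[10]=0
i=11: i≥r, start 0; Z[11]=0
i=12: i≥r, start 0; Z[12]=0
i=13: i≥r, start 0; Z[13]=0
i=14: i≥r, start 0; Z[14]=0
i=15: i≥r, start 0; Z[15]=3 extend→box=[15,18)
i=16: min(r-i=2, Z[1]=0)=0; Z[16]=0
i=17: min(r-i=1, Z[2]=0)=0; Z[17]=0
i=18: i≥r, start 0; Z[18]=0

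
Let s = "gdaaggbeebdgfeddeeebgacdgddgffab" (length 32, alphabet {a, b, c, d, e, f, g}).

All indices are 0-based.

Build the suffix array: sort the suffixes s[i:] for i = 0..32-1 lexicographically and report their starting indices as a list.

rank | idx | suffix
   0 |   2 | aaggbeebdgfeddeeebgacdgddgffab
   1 |  30 | ab
   2 |  21 | acdgddgffab
   3 |   3 | aggbeebdgfeddeeebgacdgddgffab
   4 |  31 | b
   5 |   9 | bdgfeddeeebgacdgddgffab
   6 |   6 | beebdgfeddeeebgacdgddgffab
   7 |  19 | bgacdgddgffab
   8 |  22 | cdgddgffab
   9 |   1 | daaggbeebdgfeddeeebgacdgddgffab
  10 |  14 | ddeeebgacdgddgffab
  11 |  25 | ddgffab
  12 |  15 | deeebgacdgddgffab
  13 |  23 | dgddgffab
  14 |  10 | dgfeddeeebgacdgddgffab
  15 |  26 | dgffab
  16 |   8 | ebdgfeddeeebgacdgddgffab
  17 |  18 | ebgacdgddgffab
  18 |  13 | eddeeebgacdgddgffab
  19 |   7 | eebdgfeddeeebgacdgddgffab
  20 |  17 | eebgacdgddgffab
  21 |  16 | eeebgacdgddgffab
  22 |  29 | fab
  23 |  12 | feddeeebgacdgddgffab
  24 |  28 | ffab
  25 |  20 | gacdgddgffab
  26 |   5 | gbeebdgfeddeeebgacdgddgffab
  27 |   0 | gdaaggbeebdgfeddeeebgacdgddgffab
  28 |  24 | gddgffab
  29 |  11 | gfeddeeebgacdgddgffab
  30 |  27 | gffab
  31 |   4 | ggbeebdgfeddeeebgacdgddgffab

[2, 30, 21, 3, 31, 9, 6, 19, 22, 1, 14, 25, 15, 23, 10, 26, 8, 18, 13, 7, 17, 16, 29, 12, 28, 20, 5, 0, 24, 11, 27, 4]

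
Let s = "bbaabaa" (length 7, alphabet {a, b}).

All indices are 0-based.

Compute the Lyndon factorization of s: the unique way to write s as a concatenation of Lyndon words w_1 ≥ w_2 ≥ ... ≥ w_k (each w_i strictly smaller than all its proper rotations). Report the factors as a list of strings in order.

emit factor 1: 'b' (i=0, period=1)
emit factor 2: 'b' (i=1, period=1)
emit factor 3: 'aab' (i=2, period=3)
emit factor 4: 'a' (i=5, period=1)
emit factor 5: 'a' (i=6, period=1)

["b", "b", "aab", "a", "a"]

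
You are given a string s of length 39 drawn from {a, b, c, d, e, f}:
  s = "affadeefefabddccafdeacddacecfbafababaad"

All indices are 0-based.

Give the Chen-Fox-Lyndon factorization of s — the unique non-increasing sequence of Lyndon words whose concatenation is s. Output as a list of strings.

emit factor 1: 'aff' (i=0, period=3)
emit factor 2: 'adeefef' (i=3, period=7)
emit factor 3: 'abddccafdeacddacecfbaf' (i=10, period=22)
emit factor 4: 'ab' (i=32, period=2)
emit factor 5: 'ab' (i=34, period=2)
emit factor 6: 'aad' (i=36, period=3)

["aff", "adeefef", "abddccafdeacddacecfbaf", "ab", "ab", "aad"]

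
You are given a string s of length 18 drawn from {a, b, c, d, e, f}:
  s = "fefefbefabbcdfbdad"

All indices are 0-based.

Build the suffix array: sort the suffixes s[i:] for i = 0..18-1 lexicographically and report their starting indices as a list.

rank | idx | suffix
   0 |   8 | abbcdfbdad
   1 |  16 | ad
   2 |   9 | bbcdfbdad
   3 |  10 | bcdfbdad
   4 |  14 | bdad
   5 |   5 | befabbcdfbdad
   6 |  11 | cdfbdad
   7 |  17 | d
   8 |  15 | dad
   9 |  12 | dfbdad
  10 |   6 | efabbcdfbdad
  11 |   3 | efbefabbcdfbdad
  12 |   1 | efefbefabbcdfbdad
  13 |   7 | fabbcdfbdad
  14 |  13 | fbdad
  15 |   4 | fbefabbcdfbdad
  16 |   2 | fefbefabbcdfbdad
  17 |   0 | fefefbefabbcdfbdad

[8, 16, 9, 10, 14, 5, 11, 17, 15, 12, 6, 3, 1, 7, 13, 4, 2, 0]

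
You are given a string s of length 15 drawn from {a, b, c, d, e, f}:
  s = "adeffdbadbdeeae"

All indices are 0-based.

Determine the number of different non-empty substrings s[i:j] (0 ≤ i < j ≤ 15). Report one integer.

107

rank | idx | suffix
   0 |   7 | adbdeeae
   1 |   0 | adeffdbadbdeeae
   2 |  13 | ae
   3 |   6 | badbdeeae
   4 |   9 | bdeeae
   5 |   5 | dbadbdeeae
   6 |   8 | dbdeeae
   7 |  10 | deeae
   8 |   1 | deffdbadbdeeae
   9 |  14 | e
  10 |  12 | eae
  11 |  11 | eeae
  12 |   2 | effdbadbdeeae
  13 |   4 | fdbadbdeeae
  14 |   3 | ffdbadbdeeae

SA = [7, 0, 13, 6, 9, 5, 8, 10, 1, 14, 12, 11, 2, 4, 3]
rank  pair      lcp
   1  s[7:],s[0:]  2  'ad'
   2  s[0:],s[13:]  1  'a'
   3  s[13:],s[6:]  0  ''
   4  s[6:],s[9:]  1  'b'
   5  s[9:],s[5:]  0  ''
   6  s[5:],s[8:]  2  'db'
   7  s[8:],s[10:]  1  'd'
   8  s[10:],s[1:]  2  'de'
   9  s[1:],s[14:]  0  ''
  10  s[14:],s[12:]  1  'e'
  11  s[12:],s[11:]  1  'e'
  12  s[11:],s[2:]  1  'e'
  13  s[2:],s[4:]  0  ''
  14  s[4:],s[3:]  1  'f'

n(n+1)/2 = 15·16/2 = 120
Σ LCP = 0 + 2 + 1 + 0 + 1 + 0 + 2 + 1 + 2 + 0 + 1 + 1 + 1 + 0 + 1 = 13
distinct = 120 − 13 = 107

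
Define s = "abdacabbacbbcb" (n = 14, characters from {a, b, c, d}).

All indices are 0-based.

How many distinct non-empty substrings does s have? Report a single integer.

rank | idx | suffix
   0 |   5 | abbacbbcb
   1 |   0 | abdacabbacbbcb
   2 |   3 | acabbacbbcb
   3 |   8 | acbbcb
   4 |  13 | b
   5 |   7 | bacbbcb
   6 |   6 | bbacbbcb
   7 |  10 | bbcb
   8 |  11 | bcb
   9 |   1 | bdacabbacbbcb
  10 |   4 | cabbacbbcb
  11 |  12 | cb
  12 |   9 | cbbcb
  13 |   2 | dacabbacbbcb

SA = [5, 0, 3, 8, 13, 7, 6, 10, 11, 1, 4, 12, 9, 2]
[i] adj suffixes → lcp
  [1] 5/0 → 2 ('ab')
  [2] 0/3 → 1 ('a')
  [3] 3/8 → 2 ('ac')
  [4] 8/13 → 0 ('')
  [5] 13/7 → 1 ('b')
  [6] 7/6 → 1 ('b')
  [7] 6/10 → 2 ('bb')
  [8] 10/11 → 1 ('b')
  [9] 11/1 → 1 ('b')
  [10] 1/4 → 0 ('')
  [11] 4/12 → 1 ('c')
  [12] 12/9 → 2 ('cb')
  [13] 9/2 → 0 ('')

n(n+1)/2 = 14·15/2 = 105
Σ LCP = 0 + 2 + 1 + 2 + 0 + 1 + 1 + 2 + 1 + 1 + 0 + 1 + 2 + 0 = 14
distinct = 105 − 14 = 91

91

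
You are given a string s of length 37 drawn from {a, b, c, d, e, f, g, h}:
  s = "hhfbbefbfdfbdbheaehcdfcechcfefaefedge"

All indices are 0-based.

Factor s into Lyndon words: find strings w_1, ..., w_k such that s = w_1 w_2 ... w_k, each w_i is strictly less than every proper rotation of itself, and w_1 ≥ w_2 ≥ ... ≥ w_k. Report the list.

["h", "h", "f", "bbefbfdfbdbhe", "aehcdfcechcfef", "aefedge"]

emit factor 1: 'h' (i=0, period=1)
emit factor 2: 'h' (i=1, period=1)
emit factor 3: 'f' (i=2, period=1)
emit factor 4: 'bbefbfdfbdbhe' (i=3, period=13)
emit factor 5: 'aehcdfcechcfef' (i=16, period=14)
emit factor 6: 'aefedge' (i=30, period=7)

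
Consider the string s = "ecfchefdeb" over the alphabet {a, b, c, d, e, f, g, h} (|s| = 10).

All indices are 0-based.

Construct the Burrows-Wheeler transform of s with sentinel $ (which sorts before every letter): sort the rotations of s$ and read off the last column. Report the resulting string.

rank  rotation     last
    0  $ecfchefdeb  b
    1  b$ecfchefde  e
    2  cfchefdeb$e  e
    3  chefdeb$ecf  f
    4  deb$ecfchef  f
    5  eb$ecfchefd  d
    6  ecfchefdeb$  $
    7  efdeb$ecfch  h
    8  fchefdeb$ec  c
    9  fdeb$ecfche  e
   10  hefdeb$ecfc  c

beeffd$hcec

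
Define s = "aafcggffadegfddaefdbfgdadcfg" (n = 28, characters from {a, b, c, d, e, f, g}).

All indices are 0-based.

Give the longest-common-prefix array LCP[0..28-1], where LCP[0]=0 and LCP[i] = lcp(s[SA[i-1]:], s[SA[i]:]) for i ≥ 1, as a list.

[0, 1, 2, 1, 1, 0, 0, 1, 0, 2, 1, 1, 1, 1, 0, 1, 0, 1, 1, 2, 1, 1, 2, 0, 1, 1, 2, 1]

sorted suffixes:
  #0 SA[0]=0  'aafcggffadegfddaefdbfgdadcfg'
  #1 SA[1]=23  'adcfg'
  #2 SA[2]=8  'adegfddaefdbfgdadcfg'
  #3 SA[3]=15  'aefdbfgdadcfg'
  #4 SA[4]=1  'afcggffadegfddaefdbfgdadcfg'
  #5 SA[5]=19  'bfgdadcfg'
  #6 SA[6]=25  'cfg'
  #7 SA[7]=3  'cggffadegfddaefdbfgdadcfg'
  #8 SA[8]=22  'dadcfg'
  #9 SA[9]=14  'daefdbfgdadcfg'
  #10 SA[10]=18  'dbfgdadcfg'
  #11 SA[11]=24  'dcfg'
  #12 SA[12]=13  'ddaefdbfgdadcfg'
  #13 SA[13]=9  'degfddaefdbfgdadcfg'
  #14 SA[14]=16  'efdbfgdadcfg'
  #15 SA[15]=10  'egfddaefdbfgdadcfg'
  #16 SA[16]=7  'fadegfddaefdbfgdadcfg'
  #17 SA[17]=2  'fcggffadegfddaefdbfgdadcfg'
  #18 SA[18]=17  'fdbfgdadcfg'
  #19 SA[19]=12  'fddaefdbfgdadcfg'
  #20 SA[20]=6  'ffadegfddaefdbfgdadcfg'
  #21 SA[21]=26  'fg'
  #22 SA[22]=20  'fgdadcfg'
  #23 SA[23]=27  'g'
  #24 SA[24]=21  'gdadcfg'
  #25 SA[25]=11  'gfddaefdbfgdadcfg'
  #26 SA[26]=5  'gffadegfddaefdbfgdadcfg'
  #27 SA[27]=4  'ggffadegfddaefdbfgdadcfg'

SA = [0, 23, 8, 15, 1, 19, 25, 3, 22, 14, 18, 24, 13, 9, 16, 10, 7, 2, 17, 12, 6, 26, 20, 27, 21, 11, 5, 4]
rank  pair      lcp
   1  s[0:],s[23:]  1  'a'
   2  s[23:],s[8:]  2  'ad'
   3  s[8:],s[15:]  1  'a'
   4  s[15:],s[1:]  1  'a'
   5  s[1:],s[19:]  0  ''
   6  s[19:],s[25:]  0  ''
   7  s[25:],s[3:]  1  'c'
   8  s[3:],s[22:]  0  ''
   9  s[22:],s[14:]  2  'da'
  10  s[14:],s[18:]  1  'd'
  11  s[18:],s[24:]  1  'd'
  12  s[24:],s[13:]  1  'd'
  13  s[13:],s[9:]  1  'd'
  14  s[9:],s[16:]  0  ''
  15  s[16:],s[10:]  1  'e'
  16  s[10:],s[7:]  0  ''
  17  s[7:],s[2:]  1  'f'
  18  s[2:],s[17:]  1  'f'
  19  s[17:],s[12:]  2  'fd'
  20  s[12:],s[6:]  1  'f'
  21  s[6:],s[26:]  1  'f'
  22  s[26:],s[20:]  2  'fg'
  23  s[20:],s[27:]  0  ''
  24  s[27:],s[21:]  1  'g'
  25  s[21:],s[11:]  1  'g'
  26  s[11:],s[5:]  2  'gf'
  27  s[5:],s[4:]  1  'g'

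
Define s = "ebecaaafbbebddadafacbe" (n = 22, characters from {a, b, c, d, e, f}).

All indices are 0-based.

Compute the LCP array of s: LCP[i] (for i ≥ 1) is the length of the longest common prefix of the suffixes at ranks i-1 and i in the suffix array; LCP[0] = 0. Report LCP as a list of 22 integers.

[0, 2, 1, 1, 1, 2, 0, 1, 1, 2, 2, 0, 1, 0, 2, 1, 0, 1, 2, 1, 0, 1]

rank | idx | suffix
   0 |   4 | aaafbbebddadafacbe
   1 |   5 | aafbbebddadafacbe
   2 |  18 | acbe
   3 |  14 | adafacbe
   4 |  16 | afacbe
   5 |   6 | afbbebddadafacbe
   6 |   8 | bbebddadafacbe
   7 |  11 | bddadafacbe
   8 |  20 | be
   9 |   9 | bebddadafacbe
  10 |   1 | becaaafbbebddadafacbe
  11 |   3 | caaafbbebddadafacbe
  12 |  19 | cbe
  13 |  13 | dadafacbe
  14 |  15 | dafacbe
  15 |  12 | ddadafacbe
  16 |  21 | e
  17 |  10 | ebddadafacbe
  18 |   0 | ebecaaafbbebddadafacbe
  19 |   2 | ecaaafbbebddadafacbe
  20 |  17 | facbe
  21 |   7 | fbbebddadafacbe

SA = [4, 5, 18, 14, 16, 6, 8, 11, 20, 9, 1, 3, 19, 13, 15, 12, 21, 10, 0, 2, 17, 7]
i: (SA[i-1],SA[i]) lcp shared
  1: (4,5) 2 'aa'
  2: (5,18) 1 'a'
  3: (18,14) 1 'a'
  4: (14,16) 1 'a'
  5: (16,6) 2 'af'
  6: (6,8) 0 ''
  7: (8,11) 1 'b'
  8: (11,20) 1 'b'
  9: (20,9) 2 'be'
  10: (9,1) 2 'be'
  11: (1,3) 0 ''
  12: (3,19) 1 'c'
  13: (19,13) 0 ''
  14: (13,15) 2 'da'
  15: (15,12) 1 'd'
  16: (12,21) 0 ''
  17: (21,10) 1 'e'
  18: (10,0) 2 'eb'
  19: (0,2) 1 'e'
  20: (2,17) 0 ''
  21: (17,7) 1 'f'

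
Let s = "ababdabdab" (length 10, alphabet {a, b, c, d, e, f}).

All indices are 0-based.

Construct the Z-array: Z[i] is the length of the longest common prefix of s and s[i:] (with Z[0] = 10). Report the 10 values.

Z[0]=10
i=1: outside box; Z[1]=0
i=2: outside box; Z[2]=2 scan→box=[2,4)
i=3: min(r-i=1, Z[1]=0)=0; Z[3]=0
i=4: outside box; Z[4]=0
i=5: outside box; Z[5]=2 scan→box=[5,7)
i=6: min(r-i=1, Z[1]=0)=0; Z[6]=0
i=7: outside box; Z[7]=0
i=8: outside box; Z[8]=2 scan→box=[8,10)
i=9: min(r-i=1, Z[1]=0)=0; Z[9]=0

[10, 0, 2, 0, 0, 2, 0, 0, 2, 0]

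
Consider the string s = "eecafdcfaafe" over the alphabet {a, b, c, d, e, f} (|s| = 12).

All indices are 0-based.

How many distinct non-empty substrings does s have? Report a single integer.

sorted suffixes:
  #0 SA[0]=8  'aafe'
  #1 SA[1]=3  'afdcfaafe'
  #2 SA[2]=9  'afe'
  #3 SA[3]=2  'cafdcfaafe'
  #4 SA[4]=6  'cfaafe'
  #5 SA[5]=5  'dcfaafe'
  #6 SA[6]=11  'e'
  #7 SA[7]=1  'ecafdcfaafe'
  #8 SA[8]=0  'eecafdcfaafe'
  #9 SA[9]=7  'faafe'
  #10 SA[10]=4  'fdcfaafe'
  #11 SA[11]=10  'fe'

SA = [8, 3, 9, 2, 6, 5, 11, 1, 0, 7, 4, 10]
[i] adj suffixes → lcp
  [1] 8/3 → 1 ('a')
  [2] 3/9 → 2 ('af')
  [3] 9/2 → 0 ('')
  [4] 2/6 → 1 ('c')
  [5] 6/5 → 0 ('')
  [6] 5/11 → 0 ('')
  [7] 11/1 → 1 ('e')
  [8] 1/0 → 1 ('e')
  [9] 0/7 → 0 ('')
  [10] 7/4 → 1 ('f')
  [11] 4/10 → 1 ('f')

n(n+1)/2 = 12·13/2 = 78
Σ LCP = 0 + 1 + 2 + 0 + 1 + 0 + 0 + 1 + 1 + 0 + 1 + 1 = 8
distinct = 78 − 8 = 70

70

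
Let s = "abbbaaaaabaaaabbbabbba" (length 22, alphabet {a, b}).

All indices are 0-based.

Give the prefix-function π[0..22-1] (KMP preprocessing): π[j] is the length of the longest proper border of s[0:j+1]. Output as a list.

[0, 0, 0, 0, 1, 1, 1, 1, 1, 2, 1, 1, 1, 1, 2, 3, 4, 5, 2, 3, 4, 5]

π[0] = 0
j=1 s[j]='b': π[1]=0 (border '')
j=2 s[j]='b': π[2]=0 (border '')
j=3 s[j]='b': π[3]=0 (border '')
j=4 s[j]='a': π[4]=1 (border 'a')
j=5 s[j]='a': k: 1→0; π[5]=1 (border 'a')
j=6 s[j]='a': k: 1→0; π[6]=1 (border 'a')
j=7 s[j]='a': k: 1→0; π[7]=1 (border 'a')
j=8 s[j]='a': k: 1→0; π[8]=1 (border 'a')
j=9 s[j]='b': π[9]=2 (border 'ab')
j=10 s[j]='a': k: 2→0; π[10]=1 (border 'a')
j=11 s[j]='a': k: 1→0; π[11]=1 (border 'a')
j=12 s[j]='a': k: 1→0; π[12]=1 (border 'a')
j=13 s[j]='a': k: 1→0; π[13]=1 (border 'a')
j=14 s[j]='b': π[14]=2 (border 'ab')
j=15 s[j]='b': π[15]=3 (border 'abb')
j=16 s[j]='b': π[16]=4 (border 'abbb')
j=17 s[j]='a': π[17]=5 (border 'abbba')
j=18 s[j]='b': k: 5→1; π[18]=2 (border 'ab')
j=19 s[j]='b': π[19]=3 (border 'abb')
j=20 s[j]='b': π[20]=4 (border 'abbb')
j=21 s[j]='a': π[21]=5 (border 'abbba')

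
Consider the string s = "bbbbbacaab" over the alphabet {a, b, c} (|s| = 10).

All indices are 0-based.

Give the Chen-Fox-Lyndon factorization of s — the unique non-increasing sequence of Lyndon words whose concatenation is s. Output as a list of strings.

emit factor 1: 'b' (i=0, period=1)
emit factor 2: 'b' (i=1, period=1)
emit factor 3: 'b' (i=2, period=1)
emit factor 4: 'b' (i=3, period=1)
emit factor 5: 'b' (i=4, period=1)
emit factor 6: 'ac' (i=5, period=2)
emit factor 7: 'aab' (i=7, period=3)

["b", "b", "b", "b", "b", "ac", "aab"]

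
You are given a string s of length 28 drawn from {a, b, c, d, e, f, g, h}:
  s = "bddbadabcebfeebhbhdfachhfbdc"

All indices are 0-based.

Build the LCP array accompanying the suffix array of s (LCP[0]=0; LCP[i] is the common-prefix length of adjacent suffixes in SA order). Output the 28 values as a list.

[0, 1, 1, 0, 1, 1, 2, 1, 1, 2, 0, 1, 1, 0, 1, 1, 1, 1, 0, 2, 1, 0, 1, 1, 0, 1, 1, 1]

rank | idx | suffix
   0 |   6 | abcebfeebhbhdfachhfbdc
   1 |  20 | achhfbdc
   2 |   4 | adabcebfeebhbhdfachhfbdc
   3 |   3 | badabcebfeebhbhdfachhfbdc
   4 |   7 | bcebfeebhbhdfachhfbdc
   5 |  25 | bdc
   6 |   0 | bddbadabcebfeebhbhdfachhfbdc
   7 |  10 | bfeebhbhdfachhfbdc
   8 |  14 | bhbhdfachhfbdc
   9 |  16 | bhdfachhfbdc
  10 |  27 | c
  11 |   8 | cebfeebhbhdfachhfbdc
  12 |  21 | chhfbdc
  13 |   5 | dabcebfeebhbhdfachhfbdc
  14 |   2 | dbadabcebfeebhbhdfachhfbdc
  15 |  26 | dc
  16 |   1 | ddbadabcebfeebhbhdfachhfbdc
  17 |  18 | dfachhfbdc
  18 |   9 | ebfeebhbhdfachhfbdc
  19 |  13 | ebhbhdfachhfbdc
  20 |  12 | eebhbhdfachhfbdc
  21 |  19 | fachhfbdc
  22 |  24 | fbdc
  23 |  11 | feebhbhdfachhfbdc
  24 |  15 | hbhdfachhfbdc
  25 |  17 | hdfachhfbdc
  26 |  23 | hfbdc
  27 |  22 | hhfbdc

SA = [6, 20, 4, 3, 7, 25, 0, 10, 14, 16, 27, 8, 21, 5, 2, 26, 1, 18, 9, 13, 12, 19, 24, 11, 15, 17, 23, 22]
rank  pair      lcp
   1  s[6:],s[20:]  1  'a'
   2  s[20:],s[4:]  1  'a'
   3  s[4:],s[3:]  0  ''
   4  s[3:],s[7:]  1  'b'
   5  s[7:],s[25:]  1  'b'
   6  s[25:],s[0:]  2  'bd'
   7  s[0:],s[10:]  1  'b'
   8  s[10:],s[14:]  1  'b'
   9  s[14:],s[16:]  2  'bh'
  10  s[16:],s[27:]  0  ''
  11  s[27:],s[8:]  1  'c'
  12  s[8:],s[21:]  1  'c'
  13  s[21:],s[5:]  0  ''
  14  s[5:],s[2:]  1  'd'
  15  s[2:],s[26:]  1  'd'
  16  s[26:],s[1:]  1  'd'
  17  s[1:],s[18:]  1  'd'
  18  s[18:],s[9:]  0  ''
  19  s[9:],s[13:]  2  'eb'
  20  s[13:],s[12:]  1  'e'
  21  s[12:],s[19:]  0  ''
  22  s[19:],s[24:]  1  'f'
  23  s[24:],s[11:]  1  'f'
  24  s[11:],s[15:]  0  ''
  25  s[15:],s[17:]  1  'h'
  26  s[17:],s[23:]  1  'h'
  27  s[23:],s[22:]  1  'h'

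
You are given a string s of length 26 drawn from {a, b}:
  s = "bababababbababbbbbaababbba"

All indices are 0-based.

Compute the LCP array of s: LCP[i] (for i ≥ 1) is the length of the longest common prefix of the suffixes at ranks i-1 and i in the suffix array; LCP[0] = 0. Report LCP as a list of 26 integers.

rank | idx | suffix
   0 |  25 | a
   1 |  18 | aababbba
   2 |   1 | ababababbababbbbbaababbba
   3 |   3 | abababbababbbbbaababbba
   4 |   5 | ababbababbbbbaababbba
   5 |  19 | ababbba
   6 |  10 | ababbbbbaababbba
   7 |   7 | abbababbbbbaababbba
   8 |  21 | abbba
   9 |  12 | abbbbbaababbba
  10 |  24 | ba
  11 |  17 | baababbba
  12 |   0 | bababababbababbbbbaababbba
  13 |   2 | babababbababbbbbaababbba
  14 |   4 | bababbababbbbbaababbba
  15 |   9 | bababbbbbaababbba
  16 |   6 | babbababbbbbaababbba
  17 |  20 | babbba
  18 |  11 | babbbbbaababbba
  19 |  23 | bba
  20 |  16 | bbaababbba
  21 |   8 | bbababbbbbaababbba
  22 |  22 | bbba
  23 |  15 | bbbaababbba
  24 |  14 | bbbbaababbba
  25 |  13 | bbbbbaababbba

SA = [25, 18, 1, 3, 5, 19, 10, 7, 21, 12, 24, 17, 0, 2, 4, 9, 6, 20, 11, 23, 16, 8, 22, 15, 14, 13]
rank  pair      lcp
   1  s[25:],s[18:]  1  'a'
   2  s[18:],s[1:]  1  'a'
   3  s[1:],s[3:]  6  'ababab'
   4  s[3:],s[5:]  4  'abab'
   5  s[5:],s[19:]  5  'ababb'
   6  s[19:],s[10:]  6  'ababbb'
   7  s[10:],s[7:]  2  'ab'
   8  s[7:],s[21:]  3  'abb'
   9  s[21:],s[12:]  4  'abbb'
  10  s[12:],s[24:]  0  ''
  11  s[24:],s[17:]  2  'ba'
  12  s[17:],s[0:]  2  'ba'
  13  s[0:],s[2:]  7  'bababab'
  14  s[2:],s[4:]  5  'babab'
  15  s[4:],s[9:]  6  'bababb'
  16  s[9:],s[6:]  3  'bab'
  17  s[6:],s[20:]  4  'babb'
  18  s[20:],s[11:]  5  'babbb'
  19  s[11:],s[23:]  1  'b'
  20  s[23:],s[16:]  3  'bba'
  21  s[16:],s[8:]  3  'bba'
  22  s[8:],s[22:]  2  'bb'
  23  s[22:],s[15:]  4  'bbba'
  24  s[15:],s[14:]  3  'bbb'
  25  s[14:],s[13:]  4  'bbbb'

[0, 1, 1, 6, 4, 5, 6, 2, 3, 4, 0, 2, 2, 7, 5, 6, 3, 4, 5, 1, 3, 3, 2, 4, 3, 4]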